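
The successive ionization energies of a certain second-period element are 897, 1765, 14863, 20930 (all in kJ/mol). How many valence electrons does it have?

2

Look for the largest jump between consecutive ionization energies: IE3/IE2 ≈ 8.4, far larger than any earlier ratio.
That jump marks the point where a core electron is being removed. So the atom has 2 valence electrons.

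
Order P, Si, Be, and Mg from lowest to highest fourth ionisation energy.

Si < P < Mg < Be

IE_4 is the cost of taking one more electron from the +3 cation: P³⁺ still has 2 valence electrons; Si³⁺ still has 1 valence electron; Be³⁺ is already 1 electron into the core; Mg³⁺ is already 1 electron into the core.
Breaking into a closed-shell core is much more expensive than removing a leftover valence electron — Mg and Be have the largest IE_4 here.
Valence configurations: P³⁺ [Ne]3s², Si³⁺ [Ne]3s¹.
The numbers (kJ/mol): P 4964, Si 4356, Be 21007, Mg 10543.
Overall IE_4 order: Si < P < Mg < Be.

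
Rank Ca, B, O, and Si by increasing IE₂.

Ca < Si < B < O

The second ionization energy removes an electron from the +1 ion. For each element: Ca⁺ still has 1 valence electron; B⁺ still has 2 valence electrons; O⁺ still has 5 valence electrons; Si⁺ still has 3 valence electrons.
All are still removing valence electrons, so compare the +1 ions as you would atoms: IE_2 generally rises across a period (higher Z_eff) and falls down a group (larger shell), subject to the usual subshell exceptions.
Valence configurations: Ca⁺ [Ar]4s¹, B⁺ [He]2s², O⁺ [He]2s²2p³, Si⁺ [Ne]3s²3p¹.
Approximate IE_2 values (kJ/mol): Ca 1145, B 2427, O 3388, Si 1577.
So the second ionization energies run Ca < Si < B < O.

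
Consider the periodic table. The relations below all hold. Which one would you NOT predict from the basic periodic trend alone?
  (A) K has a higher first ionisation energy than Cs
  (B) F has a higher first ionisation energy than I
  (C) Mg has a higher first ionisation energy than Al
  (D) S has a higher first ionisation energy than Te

(C)

The general trend: first ionisation energy increases across a period and decreases down a group.
(A) K (period 4, group 1) vs Cs (period 6, group 1): the stated order agrees with the simple trend.
(B) F (period 2, group 17) vs I (period 5, group 17): the stated order agrees with the simple trend.
(C) Mg (period 3, group 2) vs Al (period 3, group 13): the stated order contradicts the simple trend.
(D) S (period 3, group 16) vs Te (period 5, group 16): the stated order agrees with the simple trend.
The exception is (C): Al's single 3p electron is easier to remove than one from Mg's filled 3s².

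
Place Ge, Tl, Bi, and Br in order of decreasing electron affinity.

Ge is in period 4, group 14; Br is in period 4, group 17; Tl is in period 6, group 13; Bi is in period 6, group 15.
EA tends to increase across a period and decrease down a group, though the pattern is less regular than for IE or radius.
Neither a single period nor a single group — weigh both effects.
Bi > Tl: both are in period 6; the period trend gives Bi the larger value.
Ge > Bi: the two effects oppose for this pair; the down-group effect wins (119 vs 91 kJ/mol).
Br > Ge: both are in period 4; the period trend gives Br the larger value.
Approximate values (kJ/mol): Ge 119, Br 325, Tl 19, Bi 91.
So from highest to lowest: Br > Ge > Bi > Tl.

Br, Ge, Bi, Tl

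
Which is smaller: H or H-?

H

Forming H- adds 1 electron to H. More electron–electron repulsion in the same shell, with unchanged nuclear charge, lets the cloud expand.
An anion is larger than its parent atom: H- > H.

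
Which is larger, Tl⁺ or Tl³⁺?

Both ions have Z = 81 protons, but Tl³⁺ has lost more electrons, so its remaining electrons feel a larger effective nuclear charge per electron and are pulled in more tightly.
Higher positive charge → smaller ion, so Tl⁺ > Tl³⁺.

Tl⁺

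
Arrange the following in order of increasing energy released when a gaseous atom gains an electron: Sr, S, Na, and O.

Sr < Na < O < S

Atoms with high Z_eff and room in the valence shell (especially the halogens) have the most exothermic electron affinities.
Here both period and group differ, so the two effects have to be weighed against each other.
Na > Sr: period and group pull opposite ways; the down-group shift dominates (53 vs 5 kJ/mol).
O > Na: relative to Na, both the across-period and down-group shifts push O's electron affinity up.
S > O: this pair runs against the simple trend — see the exception note.
Note the exception: S has a higher electron affinity than O, contrary to the simple trend — the compact 2p subshell of O repels the added electron more than S's larger 3p does.
Tabulated electron affinity (kJ/mol): O 141, Na 53, S 200, Sr 5.
So from lowest to highest: Sr < Na < O < S.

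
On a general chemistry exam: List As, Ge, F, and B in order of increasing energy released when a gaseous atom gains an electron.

B < As < Ge < F

B is in period 2, group 13; F is in period 2, group 17; Ge is in period 4, group 14; As is in period 4, group 15.
Electron affinity generally becomes more exothermic across a period toward the halogens and less exothermic down a group.
Neither a single period nor a single group — weigh both effects.
As > B: period and group pull opposite ways; the across-period shift dominates (78 vs 27 kJ/mol).
Ge > As: this pair runs against the simple trend — see the exception note.
F > Ge: relative to Ge, both the across-period and down-group shifts push F's electron affinity up.
Note the exception: Ge has a higher electron affinity than As, contrary to the simple trend — adding an electron to As's half-filled 4p³ is unfavourable, so Ge (4p²) has the more exothermic EA.
Tabulated electron affinity (kJ/mol): B 27, F 328, Ge 119, As 78.
So from lowest to highest: B < As < Ge < F.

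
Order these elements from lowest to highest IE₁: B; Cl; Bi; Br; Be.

Be is in period 2, group 2; B is in period 2, group 13; Cl is in period 3, group 17; Br is in period 4, group 17; Bi is in period 6, group 15.
IE₁ increases left→right with effective nuclear charge and decreases top→bottom as the valence shell moves farther out.
These span different periods and groups, so the two trends combine.
B > Bi: period and group pull opposite ways; the down-group shift dominates (801 vs 703 kJ/mol).
Be > B: this pair runs against the simple trend — see the exception note.
Br > Be: the two effects oppose for this pair; the across-period effect wins (1140 vs 900 kJ/mol).
Cl > Br: they share group 17; the group trend gives Cl the larger value.
Note the exception: Be has a higher first ionization energy than B, contrary to the simple trend — removing B's lone 2p electron is easier than breaking Be's filled 2s².
Tabulated first ionization energy (kJ/mol): Be 900, B 801, Cl 1251, Br 1140, Bi 703.
So from lowest to highest: Bi < B < Be < Br < Cl.

Bi < B < Be < Br < Cl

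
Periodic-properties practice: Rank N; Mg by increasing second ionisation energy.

Mg < N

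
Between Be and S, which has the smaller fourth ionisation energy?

S

After 3 electrons have been removed, what remains? Be³⁺ is already 1 electron into the core; S³⁺ still has 3 valence electrons.
Breaking into a closed-shell core is much more expensive than removing a leftover valence electron — Be has the largest IE_4 here.
Tabulated IE_4 (kJ/mol): Be 21007, S 4556.
Hence IE_4: S < Be.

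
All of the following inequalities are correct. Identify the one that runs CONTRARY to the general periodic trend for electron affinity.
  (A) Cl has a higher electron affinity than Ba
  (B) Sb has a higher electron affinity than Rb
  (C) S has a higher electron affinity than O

The general trend: electron affinity increases across a period and decreases down a group.
(A) Cl (period 3, group 17) vs Ba (period 6, group 2): the stated order agrees with the simple trend.
(B) Sb (period 5, group 15) vs Rb (period 5, group 1): the stated order agrees with the simple trend.
(C) S (period 3, group 16) vs O (period 2, group 16): the stated order contradicts the simple trend.
The exception is (C): the compact 2p subshell of O repels the added electron more than S's larger 3p does.

(C)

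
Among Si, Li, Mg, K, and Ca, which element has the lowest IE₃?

Consider each +2 ion: Si²⁺ still has 2 valence electrons; Li²⁺ is already 1 electron into the core; Mg²⁺ is the bare [Ne] core; K²⁺ is already 1 electron into the core; Ca²⁺ is the bare [Ar] core.
Core electrons are held far more tightly than valence electrons, so K, Ca, Mg and Li top the IE_3 order.
Approximate IE_3 values (kJ/mol): Si 3232, Li 11815, Mg 7733, K 4420, Ca 4912.
Hence IE_3: Si < K < Ca < Mg < Li.

Si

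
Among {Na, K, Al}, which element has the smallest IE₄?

IE_4 is the cost of taking one more electron from the +3 cation: Na³⁺ is already 2 electrons into the core; K³⁺ is already 2 electrons into the core; Al³⁺ is the bare [Ne] core.
All of these are removing an electron from a noble-gas core or deeper; the smaller core (lower principal quantum number) is held far more tightly, and within a period the higher nuclear charge binds the same core more tightly.
Tabulated IE_4 (kJ/mol): Na 9543, K 5877, Al 11577.
So the fourth ionization energies run K < Na < Al.

K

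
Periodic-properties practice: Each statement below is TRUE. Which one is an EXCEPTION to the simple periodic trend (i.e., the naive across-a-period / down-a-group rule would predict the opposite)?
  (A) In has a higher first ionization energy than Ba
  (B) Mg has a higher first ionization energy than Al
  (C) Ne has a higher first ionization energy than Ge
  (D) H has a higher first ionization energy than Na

(B)

The general trend: first ionization energy increases across a period and decreases down a group.
(A) In (period 5, group 13) vs Ba (period 6, group 2): the stated order agrees with the simple trend.
(B) Mg (period 3, group 2) vs Al (period 3, group 13): the stated order contradicts the simple trend.
(C) Ne (period 2, group 18) vs Ge (period 4, group 14): the stated order agrees with the simple trend.
(D) H (period 1, group 1) vs Na (period 3, group 1): the stated order agrees with the simple trend.
The exception is (B): Al's single 3p electron is easier to remove than one from Mg's filled 3s².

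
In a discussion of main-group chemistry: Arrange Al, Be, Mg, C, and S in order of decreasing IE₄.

Consider each +3 ion: Al³⁺ is the bare [Ne] core; Be³⁺ is already 1 electron into the core; Mg³⁺ is already 1 electron into the core; C³⁺ still has 1 valence electron; S³⁺ still has 3 valence electrons.
Core electrons are held far more tightly than valence electrons, so Mg, Al and Be top the IE_4 order.
Valence configurations: C³⁺ [He]2s¹, S³⁺ [Ne]3s²3p¹.
Approximate IE_4 values (kJ/mol): Al 11577, Be 21007, Mg 10543, C 6223, S 4556.
Overall IE_4 order: S < C < Mg < Al < Be.

Be > Al > Mg > C > S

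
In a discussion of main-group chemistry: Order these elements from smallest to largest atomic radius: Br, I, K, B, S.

B, S, Br, I, K

B is in period 2, group 13; S is in period 3, group 16; K is in period 4, group 1; Br is in period 4, group 17; I is in period 5, group 17.
Across a period the added protons contract the valence shell; down a group each new principal shell makes the atom larger.
Here both period and group differ, so the two effects have to be weighed against each other.
S > B: the two effects oppose for this pair; the down-group effect wins (103 vs 85 pm).
Br > S: the two effects oppose for this pair; the down-group effect wins (114 vs 103 pm).
I > Br: they share group 17; the group trend gives I the larger value.
K > I: period and group pull opposite ways; the across-period shift dominates (196 vs 133 pm).
For reference (pm): B 85, S 103, K 196, Br 114, I 133.
So from smallest to largest: B < S < Br < I < K.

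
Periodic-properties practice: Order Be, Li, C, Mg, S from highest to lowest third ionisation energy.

The third ionization energy removes an electron from the +2 ion. For each element: Be²⁺ is the bare [He] core; Li²⁺ is already 1 electron into the core; C²⁺ still has 2 valence electrons; Mg²⁺ is the bare [Ne] core; S²⁺ still has 4 valence electrons.
Breaking into a closed-shell core is much more expensive than removing a leftover valence electron — Mg, Li and Be have the largest IE_3 here.
Valence configurations: C²⁺ [He]2s², S²⁺ [Ne]3s²3p².
Tabulated IE_3 (kJ/mol): Be 14849, Li 11815, C 4620, Mg 7733, S 3357.
Overall IE_3 order: S < C < Mg < Li < Be.

Be, Li, Mg, C, S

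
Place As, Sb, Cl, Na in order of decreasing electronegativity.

Cl > As > Sb > Na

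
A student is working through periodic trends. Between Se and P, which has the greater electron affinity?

P is in period 3, group 15; Se is in period 4, group 16.
Atoms with high Z_eff and room in the valence shell (especially the halogens) have the most exothermic electron affinities.
A diagonal step moves right (one effect) and down (the opposite effect) at once.
Se > P: period and group pull opposite ways; the across-period shift dominates (195 vs 72 kJ/mol).
For reference (kJ/mol): P 72, Se 195.
So Se has the greater electron affinity (Se > P).

Se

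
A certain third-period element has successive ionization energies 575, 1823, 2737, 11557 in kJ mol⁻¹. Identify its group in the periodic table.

Group 13

Look for the largest jump between consecutive ionization energies: IE4/IE3 ≈ 4.2, far larger than any earlier ratio.
That jump marks the point where a core electron is being removed. So the atom has 3 valence electrons.
A main-group element with 3 valence electrons is in group 13.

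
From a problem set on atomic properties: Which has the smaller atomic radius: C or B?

C

B is in period 2, group 13; C is in period 2, group 14.
Moving right in a period, electrons are added to the same shell under a stronger nuclear pull, so atoms get smaller; moving down, a new shell is opened and atoms get larger.
All lie in period 2, so atomic radius increases right to left.
So C has the smaller atomic radius (C < B).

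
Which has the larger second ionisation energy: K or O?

After 1 electron has been removed, what remains? K⁺ is the bare [Ar] core; O⁺ still has 5 valence electrons.
Usually core removal costs more than valence removal, but here the competition is close: a tightly held n=2 valence electron can cost more to remove than an n=3 core electron, so the actual values have to decide it.
Tabulated IE_2 (kJ/mol): K 3052, O 3388.
Overall IE_2 order: K < O.

O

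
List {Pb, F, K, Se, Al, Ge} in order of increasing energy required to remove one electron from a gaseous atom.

K, Al, Pb, Ge, Se, F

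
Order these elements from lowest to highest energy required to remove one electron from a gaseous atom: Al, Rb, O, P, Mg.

Rb, Al, Mg, P, O

O is in period 2, group 16; Mg is in period 3, group 2; Al is in period 3, group 13; P is in period 3, group 15; Rb is in period 5, group 1.
IE₁ increases left→right with effective nuclear charge and decreases top→bottom as the valence shell moves farther out.
Neither a single period nor a single group — weigh both effects.
Al > Rb: relative to Rb, both the across-period and down-group shifts push Al's first ionization energy up.
Mg > Al: this pair runs against the simple trend — see the exception note.
P > Mg: both are in period 3; the period trend gives P the larger value.
O > P: relative to P, both the across-period and down-group shifts push O's first ionization energy up.
Note the exception: Mg has a higher first ionization energy than Al, contrary to the simple trend — Al's single 3p electron is easier to remove than one from Mg's filled 3s².
Approximate values (kJ/mol): O 1314, Mg 738, Al 578, P 1012, Rb 403.
So from lowest to highest: Rb < Al < Mg < P < O.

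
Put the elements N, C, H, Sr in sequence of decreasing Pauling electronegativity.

EN rises left→right (higher Z_eff, smaller atoms) and falls top→bottom (larger, more shielded atoms).
Neither a single period nor a single group — weigh both effects.
H > Sr: period and group pull opposite ways; the down-group shift dominates (2.20 vs 0.95).
C > H: the two effects oppose for this pair; the across-period effect wins (2.55 vs 2.20).
N > C: both are in period 2; the period trend gives N the larger value.
Approximate values (Pauling): H 2.20, C 2.55, N 3.04, Sr 0.95.
So from highest to lowest: N > C > H > Sr.

N, C, H, Sr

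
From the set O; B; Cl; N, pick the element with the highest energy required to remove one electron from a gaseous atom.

N

Across a period the outer electron is held more tightly (higher IE₁); down a group it sits in a higher shell, more shielded, and comes off more easily.
Neither a single period nor a single group — weigh both effects.
Cl > B: period and group pull opposite ways; the across-period shift dominates (1251 vs 801 kJ/mol).
O > Cl: period and group pull opposite ways; the down-group shift dominates (1314 vs 1251 kJ/mol).
N > O: this pair runs against the simple trend — see the exception note.
Note the exception: N has a higher first ionization energy than O, contrary to the simple trend — pairing an electron in O's 2p⁴ costs repulsion energy, so O ionizes more easily than half-filled N (2p³).
Tabulated first ionization energy (kJ/mol): B 801, N 1402, O 1314, Cl 1251.
The highest energy required to remove one electron from a gaseous atom among these belongs to N.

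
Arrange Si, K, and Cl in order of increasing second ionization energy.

Si < Cl < K

IE_2 is the cost of taking one more electron from the +1 cation: Si⁺ still has 3 valence electrons; K⁺ is the bare [Ar] core; Cl⁺ still has 6 valence electrons.
Pulling an electron out of a noble-gas core costs far more than removing a remaining valence electron, so K sits at the high end of IE_2.
Valence configurations: Si⁺ [Ne]3s²3p¹, Cl⁺ [Ne]3s²3p⁴.
Approximate IE_2 values (kJ/mol): Si 1577, K 3052, Cl 2298.
Hence IE_2: Si < Cl < K.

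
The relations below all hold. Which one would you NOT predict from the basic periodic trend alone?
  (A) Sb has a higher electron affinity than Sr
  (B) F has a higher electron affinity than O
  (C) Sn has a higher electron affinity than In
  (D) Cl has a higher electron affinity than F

The general trend: electron affinity increases across a period and decreases down a group.
(A) Sb (period 5, group 15) vs Sr (period 5, group 2): the stated order agrees with the simple trend.
(B) F (period 2, group 17) vs O (period 2, group 16): the stated order agrees with the simple trend.
(C) Sn (period 5, group 14) vs In (period 5, group 13): the stated order agrees with the simple trend.
(D) Cl (period 3, group 17) vs F (period 2, group 17): the stated order contradicts the simple trend.
The exception is (D): F's small 2p subshell makes the incoming electron feel strong e⁻–e⁻ repulsion, so Cl actually releases more energy on gaining an electron.

(D)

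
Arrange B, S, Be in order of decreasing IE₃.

Be > B > S

Consider each +2 ion: B²⁺ still has 1 valence electron; S²⁺ still has 4 valence electrons; Be²⁺ is the bare [He] core.
Pulling an electron out of a noble-gas core costs far more than removing a remaining valence electron, so Be sits at the high end of IE_3.
Valence configurations: B²⁺ [He]2s¹, S²⁺ [Ne]3s²3p².
Approximate IE_3 values (kJ/mol): B 3660, S 3357, Be 14849.
So the third ionization energies run S < B < Be.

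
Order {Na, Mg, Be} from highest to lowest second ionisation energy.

After 1 electron has been removed, what remains? Na⁺ is the bare [Ne] core; Mg⁺ still has 1 valence electron; Be⁺ still has 1 valence electron.
Pulling an electron out of a noble-gas core costs far more than removing a remaining valence electron, so Na sits at the high end of IE_2.
Valence configurations: Mg⁺ [Ne]3s¹, Be⁺ [He]2s¹.
Approximate IE_2 values (kJ/mol): Na 4562, Mg 1451, Be 1757.
So the second ionization energies run Mg < Be < Na.

Na > Be > Mg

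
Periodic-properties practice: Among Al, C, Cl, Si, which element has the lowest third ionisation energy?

After 2 electrons have been removed, what remains? Al²⁺ still has 1 valence electron; C²⁺ still has 2 valence electrons; Cl²⁺ still has 5 valence electrons; Si²⁺ still has 2 valence electrons.
All are still removing valence electrons, so compare the +2 ions as you would atoms: IE_3 generally rises across a period (higher Z_eff) and falls down a group (larger shell), subject to the usual subshell exceptions.
Valence configurations: Al²⁺ [Ne]3s¹, C²⁺ [He]2s², Cl²⁺ [Ne]3s²3p³, Si²⁺ [Ne]3s².
Tabulated IE_3 (kJ/mol): Al 2745, C 4620, Cl 3822, Si 3232.
Hence IE_3: Al < Si < Cl < C.

Al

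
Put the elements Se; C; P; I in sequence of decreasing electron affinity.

I > Se > C > P

Atoms with high Z_eff and room in the valence shell (especially the halogens) have the most exothermic electron affinities.
A diagonal step moves right (one effect) and down (the opposite effect) at once.
C > P: the two effects oppose for this pair; the down-group effect wins (122 vs 72 kJ/mol).
Se > C: the two effects oppose for this pair; the across-period effect wins (195 vs 122 kJ/mol).
I > Se: the two effects oppose for this pair; the across-period effect wins (295 vs 195 kJ/mol).
For reference (kJ/mol): C 122, P 72, Se 195, I 295.
So from highest to lowest: I > Se > C > P.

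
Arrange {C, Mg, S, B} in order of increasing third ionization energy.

S < B < C < Mg

After 2 electrons have been removed, what remains? C²⁺ still has 2 valence electrons; Mg²⁺ is the bare [Ne] core; S²⁺ still has 4 valence electrons; B²⁺ still has 1 valence electron.
Pulling an electron out of a noble-gas core costs far more than removing a remaining valence electron, so Mg sits at the high end of IE_3.
Valence configurations: C²⁺ [He]2s², S²⁺ [Ne]3s²3p², B²⁺ [He]2s¹.
Approximate IE_3 values (kJ/mol): C 4620, Mg 7733, S 3357, B 3660.
Overall IE_3 order: S < B < C < Mg.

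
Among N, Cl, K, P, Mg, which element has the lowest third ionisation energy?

P

Consider each +2 ion: N²⁺ still has 3 valence electrons; Cl²⁺ still has 5 valence electrons; K²⁺ is already 1 electron into the core; P²⁺ still has 3 valence electrons; Mg²⁺ is the bare [Ne] core.
Usually core removal costs more than valence removal, but here the competition is close: a tightly held n=2 valence electron can cost more to remove than an n=3 core electron, so the actual values have to decide it.
Valence configurations: N²⁺ [He]2s²2p¹, Cl²⁺ [Ne]3s²3p³, P²⁺ [Ne]3s²3p¹.
The numbers (kJ/mol): N 4578, Cl 3822, K 4420, P 2914, Mg 7733.
So the third ionization energies run P < Cl < K < N < Mg.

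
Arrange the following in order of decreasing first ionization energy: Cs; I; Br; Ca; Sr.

Ca is in period 4, group 2; Br is in period 4, group 17; Sr is in period 5, group 2; I is in period 5, group 17; Cs is in period 6, group 1.
Removing the outermost electron gets harder across a period and easier down a group.
Here both period and group differ, so the two effects have to be weighed against each other.
Sr > Cs: both effects reinforce here, so Sr is clearly the higher of the two.
Ca > Sr: Ca sits above Sr in group 2, so the down-group effect alone puts Ca higher.
I > Ca: period and group pull opposite ways; the across-period shift dominates (1008 vs 590 kJ/mol).
Br > I: they share group 17; the group trend gives Br the larger value.
Tabulated first ionization energy (kJ/mol): Ca 590, Br 1140, Sr 550, I 1008, Cs 376.
So from highest to lowest: Br > I > Ca > Sr > Cs.

Br, I, Ca, Sr, Cs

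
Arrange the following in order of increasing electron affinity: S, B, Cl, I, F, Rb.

EA tends to increase across a period and decrease down a group, though the pattern is less regular than for IE or radius.
Here both period and group differ, so the two effects have to be weighed against each other.
Rb > B: this pair runs against the simple trend — see the exception note.
S > Rb: both effects reinforce here, so S is clearly the higher of the two.
I > S: the two effects oppose for this pair; the across-period effect wins (295 vs 200 kJ/mol).
F > I: F sits above I in group 17, so the down-group effect alone puts F higher.
Cl > F: this pair runs against the simple trend — see the exception note.
Note the exception: Rb has a higher electron affinity than B, contrary to the simple trend — B's ns²np¹ configuration gives only a small electron affinity — the sparsely filled np subshell binds an added electron weakly.
Note the exception: Cl has a higher electron affinity than F, contrary to the simple trend — F's small 2p subshell makes the incoming electron feel strong e⁻–e⁻ repulsion, so Cl actually releases more energy on gaining an electron.
Approximate values (kJ/mol): B 27, F 328, S 200, Cl 349, Rb 47, I 295.
So from lowest to highest: B < Rb < S < I < F < Cl.

B < Rb < S < I < F < Cl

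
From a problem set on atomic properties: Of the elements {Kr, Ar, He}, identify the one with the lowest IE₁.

Kr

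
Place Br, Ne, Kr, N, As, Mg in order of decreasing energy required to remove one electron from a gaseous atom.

Ne, N, Kr, Br, As, Mg

N is in period 2, group 15; Ne is in period 2, group 18; Mg is in period 3, group 2; As is in period 4, group 15; Br is in period 4, group 17; Kr is in period 4, group 18.
IE₁ increases left→right with effective nuclear charge and decreases top→bottom as the valence shell moves farther out.
Neither a single period nor a single group — weigh both effects.
As > Mg: period and group pull opposite ways; the across-period shift dominates (947 vs 738 kJ/mol).
Br > As: Br lies to the right of As in period 4, so the across-period effect alone puts Br higher.
Kr > Br: both are in period 4; the period trend gives Kr the larger value.
N > Kr: the two effects oppose for this pair; the down-group effect wins (1402 vs 1351 kJ/mol).
Ne > N: both are in period 2; the period trend gives Ne the larger value.
For reference (kJ/mol): N 1402, Ne 2081, Mg 738, As 947, Br 1140, Kr 1351.
So from highest to lowest: Ne > N > Kr > Br > As > Mg.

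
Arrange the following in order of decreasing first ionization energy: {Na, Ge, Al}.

Na is in period 3, group 1; Al is in period 3, group 13; Ge is in period 4, group 14.
IE₁ increases left→right with effective nuclear charge and decreases top→bottom as the valence shell moves farther out.
Neither a single period nor a single group — weigh both effects.
Al > Na: both are in period 3; the period trend gives Al the larger value.
Ge > Al: the two effects oppose for this pair; the across-period effect wins (762 vs 578 kJ/mol).
Tabulated first ionization energy (kJ/mol): Na 496, Al 578, Ge 762.
So from highest to lowest: Ge > Al > Na.

Ge > Al > Na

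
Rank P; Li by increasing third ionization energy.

Consider each +2 ion: P²⁺ still has 3 valence electrons; Li²⁺ is already 1 electron into the core.
Core electrons are held far more tightly than valence electrons, so Li tops the IE_3 order.
The numbers (kJ/mol): P 2914, Li 11815.
So the third ionization energies run P < Li.

P, Li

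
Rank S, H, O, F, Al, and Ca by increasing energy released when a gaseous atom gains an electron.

Ca, Al, H, O, S, F

Atoms with high Z_eff and room in the valence shell (especially the halogens) have the most exothermic electron affinities.
These span different periods and groups, so the two trends combine.
Al > Ca: both effects reinforce here, so Al is clearly the higher of the two.
H > Al: the two effects oppose for this pair; the down-group effect wins (73 vs 42 kJ/mol).
O > H: the two effects oppose for this pair; the across-period effect wins (141 vs 73 kJ/mol).
S > O: this pair runs against the simple trend — see the exception note.
F > S: relative to S, both the across-period and down-group shifts push F's electron affinity up.
Note the exception: S has a higher electron affinity than O, contrary to the simple trend — the compact 2p subshell of O repels the added electron more than S's larger 3p does.
For reference (kJ/mol): H 73, O 141, F 328, Al 42, S 200, Ca 2.
So from lowest to highest: Ca < Al < H < O < S < F.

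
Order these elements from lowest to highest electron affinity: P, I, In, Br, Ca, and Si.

Ca, In, P, Si, I, Br

Si is in period 3, group 14; P is in period 3, group 15; Ca is in period 4, group 2; Br is in period 4, group 17; In is in period 5, group 13; I is in period 5, group 17.
Atoms with high Z_eff and room in the valence shell (especially the halogens) have the most exothermic electron affinities.
Neither a single period nor a single group — weigh both effects.
In > Ca: the two effects oppose for this pair; the across-period effect wins (29 vs 2 kJ/mol).
P > In: both effects reinforce here, so P is clearly the higher of the two.
Si > P: this pair runs against the simple trend — see the exception note.
I > Si: the two effects oppose for this pair; the across-period effect wins (295 vs 134 kJ/mol).
Br > I: Br sits above I in group 17, so the down-group effect alone puts Br higher.
Note the exception: Si has a higher electron affinity than P, contrary to the simple trend — adding an electron to P's half-filled 3p³ is unfavourable, so Si (3p²) has the more exothermic EA.
Tabulated electron affinity (kJ/mol): Si 134, P 72, Ca 2, Br 325, In 29, I 295.
So from lowest to highest: Ca < In < P < Si < I < Br.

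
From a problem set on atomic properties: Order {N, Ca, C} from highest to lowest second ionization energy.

N > C > Ca

The second ionization energy removes an electron from the +1 ion. For each element: N⁺ still has 4 valence electrons; Ca⁺ still has 1 valence electron; C⁺ still has 3 valence electrons.
All are still removing valence electrons, so compare the +1 ions as you would atoms: IE_2 generally rises across a period (higher Z_eff) and falls down a group (larger shell), subject to the usual subshell exceptions.
Valence configurations: N⁺ [He]2s²2p², Ca⁺ [Ar]4s¹, C⁺ [He]2s²2p¹.
Tabulated IE_2 (kJ/mol): N 2856, Ca 1145, C 2353.
So the second ionization energies run Ca < C < N.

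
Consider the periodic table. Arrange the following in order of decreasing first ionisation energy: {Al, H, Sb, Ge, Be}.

H is in period 1, group 1; Be is in period 2, group 2; Al is in period 3, group 13; Ge is in period 4, group 14; Sb is in period 5, group 15.
Removing the outermost electron gets harder across a period and easier down a group.
A diagonal step moves right (one effect) and down (the opposite effect) at once.
Ge > Al: the two effects oppose for this pair; the across-period effect wins (762 vs 578 kJ/mol).
Sb > Ge: the two effects oppose for this pair; the across-period effect wins (831 vs 762 kJ/mol).
Be > Sb: the two effects oppose for this pair; the down-group effect wins (900 vs 831 kJ/mol).
H > Be: period and group pull opposite ways; the down-group shift dominates (1312 vs 900 kJ/mol).
For reference (kJ/mol): H 1312, Be 900, Al 578, Ge 762, Sb 831.
So from highest to lowest: H > Be > Sb > Ge > Al.

H, Be, Sb, Ge, Al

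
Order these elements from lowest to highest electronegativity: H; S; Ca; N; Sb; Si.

Electronegativity increases across a period and decreases down a group, tracking effective nuclear charge and atomic size.
These span different periods and groups, so the two trends combine.
Si > Ca: both effects reinforce here, so Si is clearly the higher of the two.
Sb > Si: the two effects oppose for this pair; the across-period effect wins (2.05 vs 1.90).
H > Sb: period and group pull opposite ways; the down-group shift dominates (2.20 vs 2.05).
S > H: period and group pull opposite ways; the across-period shift dominates (2.58 vs 2.20).
N > S: the two effects oppose for this pair; the down-group effect wins (3.04 vs 2.58).
For reference (Pauling): H 2.20, N 3.04, Si 1.90, S 2.58, Ca 1.00, Sb 2.05.
So from lowest to highest: Ca < Si < Sb < H < S < N.

Ca, Si, Sb, H, S, N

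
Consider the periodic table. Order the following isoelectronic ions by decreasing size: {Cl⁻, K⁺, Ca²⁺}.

Cl⁻, K⁺, Ca²⁺

All of these have 18 electrons, so size is governed by nuclear charge alone: the more protons, the stronger the pull on the same electron cloud, and the smaller the ion.
Nuclear charges: Ca²⁺ (Z=20), K⁺ (Z=19), Cl⁻ (Z=17).
Largest to smallest: Cl⁻ > K⁺ > Ca²⁺.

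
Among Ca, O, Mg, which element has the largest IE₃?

Mg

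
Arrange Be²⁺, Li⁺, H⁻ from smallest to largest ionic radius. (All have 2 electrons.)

All of these have 2 electrons, so size is governed by nuclear charge alone: the more protons, the stronger the pull on the same electron cloud, and the smaller the ion.
Nuclear charges: Be²⁺ (Z=4), Li⁺ (Z=3), H⁻ (Z=1).
Smallest to largest: Be²⁺ < Li⁺ < H⁻.

Be²⁺ < Li⁺ < H⁻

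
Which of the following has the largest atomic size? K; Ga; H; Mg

Across a period the added protons contract the valence shell; down a group each new principal shell makes the atom larger.
These span different periods and groups, so the two trends combine.
Ga > H: period and group pull opposite ways; the down-group shift dominates (124 vs 32 pm).
Mg > Ga: period and group pull opposite ways; the across-period shift dominates (139 vs 124 pm).
K > Mg: both effects reinforce here, so K is clearly the larger of the two.
Approximate values (pm): H 32, Mg 139, K 196, Ga 124.
The largest atomic size among these belongs to K.

K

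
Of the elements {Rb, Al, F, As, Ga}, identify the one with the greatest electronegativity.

F

F is in period 2, group 17; Al is in period 3, group 13; Ga is in period 4, group 13; As is in period 4, group 15; Rb is in period 5, group 1.
Electronegativity increases across a period and decreases down a group, tracking effective nuclear charge and atomic size.
Neither a single period nor a single group — weigh both effects.
Al > Rb: relative to Rb, both the across-period and down-group shifts push Al's electronegativity up.
Ga > Al: this pair runs against the simple trend — see the exception note.
As > Ga: both are in period 4; the period trend gives As the larger value.
F > As: both effects reinforce here, so F is clearly the higher of the two.
Note the exception: Ga has a higher electronegativity than Al, contrary to the simple trend — poor shielding by filled d (and f) subshells raises the heavier element's effective nuclear charge more than the simple down-group trend predicts.
Tabulated electronegativity (Pauling): F 3.98, Al 1.61, Ga 1.81, As 2.18, Rb 0.82.
The greatest electronegativity among these belongs to F.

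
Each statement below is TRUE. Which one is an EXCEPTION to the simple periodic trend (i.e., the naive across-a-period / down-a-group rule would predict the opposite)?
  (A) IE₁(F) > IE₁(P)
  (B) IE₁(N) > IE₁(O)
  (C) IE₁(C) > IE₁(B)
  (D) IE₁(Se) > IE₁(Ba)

(B)

The general trend: IE₁ increases across a period and decreases down a group.
(A) F (period 2, group 17) vs P (period 3, group 15): the stated order agrees with the simple trend.
(B) N (period 2, group 15) vs O (period 2, group 16): the stated order contradicts the simple trend.
(C) C (period 2, group 14) vs B (period 2, group 13): the stated order agrees with the simple trend.
(D) Se (period 4, group 16) vs Ba (period 6, group 2): the stated order agrees with the simple trend.
The exception is (B): pairing an electron in O's 2p⁴ costs repulsion energy, so O ionizes more easily than half-filled N (2p³).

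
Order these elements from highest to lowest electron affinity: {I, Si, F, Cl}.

F is in period 2, group 17; Si is in period 3, group 14; Cl is in period 3, group 17; I is in period 5, group 17.
EA tends to increase across a period and decrease down a group, though the pattern is less regular than for IE or radius.
Neither a single period nor a single group — weigh both effects.
I > Si: the two effects oppose for this pair; the across-period effect wins (295 vs 134 kJ/mol).
F > I: they share group 17; the group trend gives F the larger value.
Cl > F: this pair runs against the simple trend — see the exception note.
Note the exception: Cl has a higher electron affinity than F, contrary to the simple trend — F's small 2p subshell makes the incoming electron feel strong e⁻–e⁻ repulsion, so Cl actually releases more energy on gaining an electron.
Approximate values (kJ/mol): F 328, Si 134, Cl 349, I 295.
So from highest to lowest: Cl > F > I > Si.

Cl, F, I, Si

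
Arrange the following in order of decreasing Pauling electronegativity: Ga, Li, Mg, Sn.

Sn > Ga > Mg > Li

Atoms toward the upper right of the periodic table pull bonding electrons most strongly.
These sit on a diagonal, where the across-period and down-group effects partly cancel.
Mg > Li: period and group pull opposite ways; the across-period shift dominates (1.31 vs 0.98).
Ga > Mg: period and group pull opposite ways; the across-period shift dominates (1.81 vs 1.31).
Sn > Ga: period and group pull opposite ways; the across-period shift dominates (1.96 vs 1.81).
Tabulated electronegativity (Pauling): Li 0.98, Mg 1.31, Ga 1.81, Sn 1.96.
So from highest to lowest: Sn > Ga > Mg > Li.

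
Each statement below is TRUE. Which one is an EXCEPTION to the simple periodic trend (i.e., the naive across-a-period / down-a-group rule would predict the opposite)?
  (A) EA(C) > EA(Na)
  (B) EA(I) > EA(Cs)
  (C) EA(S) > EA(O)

The general trend: electron affinity increases across a period and decreases down a group.
(A) C (period 2, group 14) vs Na (period 3, group 1): the stated order agrees with the simple trend.
(B) I (period 5, group 17) vs Cs (period 6, group 1): the stated order agrees with the simple trend.
(C) S (period 3, group 16) vs O (period 2, group 16): the stated order contradicts the simple trend.
The exception is (C): the compact 2p subshell of O repels the added electron more than S's larger 3p does.

(C)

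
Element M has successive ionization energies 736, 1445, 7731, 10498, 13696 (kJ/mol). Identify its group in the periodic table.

Group 2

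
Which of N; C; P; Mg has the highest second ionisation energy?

N

After 1 electron has been removed, what remains? N⁺ still has 4 valence electrons; C⁺ still has 3 valence electrons; P⁺ still has 4 valence electrons; Mg⁺ still has 1 valence electron.
All are still removing valence electrons, so compare the +1 ions as you would atoms: IE_2 generally rises across a period (higher Z_eff) and falls down a group (larger shell), subject to the usual subshell exceptions.
Valence configurations: N⁺ [He]2s²2p², C⁺ [He]2s²2p¹, P⁺ [Ne]3s²3p², Mg⁺ [Ne]3s¹.
The numbers (kJ/mol): N 2856, C 2353, P 1907, Mg 1451.
So the second ionization energies run Mg < P < C < N.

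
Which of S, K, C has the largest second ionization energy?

K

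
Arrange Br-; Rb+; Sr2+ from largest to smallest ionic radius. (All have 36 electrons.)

All of these have 36 electrons, so size is governed by nuclear charge alone: the more protons, the stronger the pull on the same electron cloud, and the smaller the ion.
Nuclear charges: Sr2+ (Z=38), Rb+ (Z=37), Br- (Z=35).
Largest to smallest: Br- > Rb+ > Sr2+.

Br-, Rb+, Sr2+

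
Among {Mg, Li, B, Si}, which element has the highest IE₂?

Li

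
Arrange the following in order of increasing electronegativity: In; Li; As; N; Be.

Li is in period 2, group 1; Be is in period 2, group 2; N is in period 2, group 15; As is in period 4, group 15; In is in period 5, group 13.
Electronegativity increases across a period and decreases down a group, tracking effective nuclear charge and atomic size.
Neither a single period nor a single group — weigh both effects.
Be > Li: Be lies to the right of Li in period 2, so the across-period effect alone puts Be higher.
In > Be: the two effects oppose for this pair; the across-period effect wins (1.78 vs 1.57).
As > In: relative to In, both the across-period and down-group shifts push As's electronegativity up.
N > As: N sits above As in group 15, so the down-group effect alone puts N higher.
Tabulated electronegativity (Pauling): Li 0.98, Be 1.57, N 3.04, As 2.18, In 1.78.
So from lowest to highest: Li < Be < In < As < N.

Li < Be < In < As < N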